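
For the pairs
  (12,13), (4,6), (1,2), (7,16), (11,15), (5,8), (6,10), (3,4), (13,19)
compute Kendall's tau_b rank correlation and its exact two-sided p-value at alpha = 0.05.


Step 1: Enumerate the 36 unordered pairs (i,j) with i<j and classify each by sign(x_j-x_i) * sign(y_j-y_i).
  (1,2):dx=-8,dy=-7->C; (1,3):dx=-11,dy=-11->C; (1,4):dx=-5,dy=+3->D; (1,5):dx=-1,dy=+2->D
  (1,6):dx=-7,dy=-5->C; (1,7):dx=-6,dy=-3->C; (1,8):dx=-9,dy=-9->C; (1,9):dx=+1,dy=+6->C
  (2,3):dx=-3,dy=-4->C; (2,4):dx=+3,dy=+10->C; (2,5):dx=+7,dy=+9->C; (2,6):dx=+1,dy=+2->C
  (2,7):dx=+2,dy=+4->C; (2,8):dx=-1,dy=-2->C; (2,9):dx=+9,dy=+13->C; (3,4):dx=+6,dy=+14->C
  (3,5):dx=+10,dy=+13->C; (3,6):dx=+4,dy=+6->C; (3,7):dx=+5,dy=+8->C; (3,8):dx=+2,dy=+2->C
  (3,9):dx=+12,dy=+17->C; (4,5):dx=+4,dy=-1->D; (4,6):dx=-2,dy=-8->C; (4,7):dx=-1,dy=-6->C
  (4,8):dx=-4,dy=-12->C; (4,9):dx=+6,dy=+3->C; (5,6):dx=-6,dy=-7->C; (5,7):dx=-5,dy=-5->C
  (5,8):dx=-8,dy=-11->C; (5,9):dx=+2,dy=+4->C; (6,7):dx=+1,dy=+2->C; (6,8):dx=-2,dy=-4->C
  (6,9):dx=+8,dy=+11->C; (7,8):dx=-3,dy=-6->C; (7,9):dx=+7,dy=+9->C; (8,9):dx=+10,dy=+15->C
Step 2: C = 33, D = 3, total pairs = 36.
Step 3: tau = (C - D)/(n(n-1)/2) = (33 - 3)/36 = 0.833333.
Step 4: Exact two-sided p-value (enumerate n! = 362880 permutations of y under H0): p = 0.000854.
Step 5: alpha = 0.05. reject H0.

tau_b = 0.8333 (C=33, D=3), p = 0.000854, reject H0.


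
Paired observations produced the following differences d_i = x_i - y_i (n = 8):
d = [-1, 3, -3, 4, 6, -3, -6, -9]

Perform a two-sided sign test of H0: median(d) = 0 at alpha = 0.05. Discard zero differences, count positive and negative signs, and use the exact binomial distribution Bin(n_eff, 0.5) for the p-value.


Step 1: Discard zero differences. Original n = 8; n_eff = number of nonzero differences = 8.
Nonzero differences (with sign): -1, +3, -3, +4, +6, -3, -6, -9
Step 2: Count signs: positive = 3, negative = 5.
Step 3: Under H0: P(positive) = 0.5, so the number of positives S ~ Bin(8, 0.5).
Step 4: Two-sided exact p-value = sum of Bin(8,0.5) probabilities at or below the observed probability = 0.726562.
Step 5: alpha = 0.05. fail to reject H0.

n_eff = 8, pos = 3, neg = 5, p = 0.726562, fail to reject H0.


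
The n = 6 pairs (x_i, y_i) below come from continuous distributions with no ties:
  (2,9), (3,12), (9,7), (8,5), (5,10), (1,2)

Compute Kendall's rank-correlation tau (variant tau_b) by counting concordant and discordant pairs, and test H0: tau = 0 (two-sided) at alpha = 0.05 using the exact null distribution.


Step 1: Enumerate the 15 unordered pairs (i,j) with i<j and classify each by sign(x_j-x_i) * sign(y_j-y_i).
  (1,2):dx=+1,dy=+3->C; (1,3):dx=+7,dy=-2->D; (1,4):dx=+6,dy=-4->D; (1,5):dx=+3,dy=+1->C
  (1,6):dx=-1,dy=-7->C; (2,3):dx=+6,dy=-5->D; (2,4):dx=+5,dy=-7->D; (2,5):dx=+2,dy=-2->D
  (2,6):dx=-2,dy=-10->C; (3,4):dx=-1,dy=-2->C; (3,5):dx=-4,dy=+3->D; (3,6):dx=-8,dy=-5->C
  (4,5):dx=-3,dy=+5->D; (4,6):dx=-7,dy=-3->C; (5,6):dx=-4,dy=-8->C
Step 2: C = 8, D = 7, total pairs = 15.
Step 3: tau = (C - D)/(n(n-1)/2) = (8 - 7)/15 = 0.066667.
Step 4: Exact two-sided p-value (enumerate n! = 720 permutations of y under H0): p = 1.000000.
Step 5: alpha = 0.05. fail to reject H0.

tau_b = 0.0667 (C=8, D=7), p = 1.000000, fail to reject H0.


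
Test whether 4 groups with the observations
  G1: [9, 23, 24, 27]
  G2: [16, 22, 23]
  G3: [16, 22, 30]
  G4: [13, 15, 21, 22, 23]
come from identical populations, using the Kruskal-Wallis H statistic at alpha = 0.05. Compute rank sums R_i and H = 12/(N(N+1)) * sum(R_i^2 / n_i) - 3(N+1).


Step 1: Combine all N = 15 observations and assign midranks.
sorted (value, group, rank): (9,G1,1), (13,G4,2), (15,G4,3), (16,G2,4.5), (16,G3,4.5), (21,G4,6), (22,G2,8), (22,G3,8), (22,G4,8), (23,G1,11), (23,G2,11), (23,G4,11), (24,G1,13), (27,G1,14), (30,G3,15)
Step 2: Sum ranks within each group.
R_1 = 39 (n_1 = 4)
R_2 = 23.5 (n_2 = 3)
R_3 = 27.5 (n_3 = 3)
R_4 = 30 (n_4 = 5)
Step 3: H = 12/(N(N+1)) * sum(R_i^2/n_i) - 3(N+1)
     = 12/(15*16) * (39^2/4 + 23.5^2/3 + 27.5^2/3 + 30^2/5) - 3*16
     = 0.050000 * 996.417 - 48
     = 1.820833.
Step 4: Ties present; correction factor C = 1 - 54/(15^3 - 15) = 0.983929. Corrected H = 1.820833 / 0.983929 = 1.850575.
Step 5: Under H0, H ~ chi^2(3); p-value = 0.603992.
Step 6: alpha = 0.05. fail to reject H0.

H = 1.8506, df = 3, p = 0.603992, fail to reject H0.


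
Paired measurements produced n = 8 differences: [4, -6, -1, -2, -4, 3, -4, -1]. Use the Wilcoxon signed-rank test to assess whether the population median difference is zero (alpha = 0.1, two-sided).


Step 1: Drop any zero differences (none here) and take |d_i|.
|d| = [4, 6, 1, 2, 4, 3, 4, 1]
Step 2: Midrank |d_i| (ties get averaged ranks).
ranks: |4|->6, |6|->8, |1|->1.5, |2|->3, |4|->6, |3|->4, |4|->6, |1|->1.5
Step 3: Attach original signs; sum ranks with positive sign and with negative sign.
W+ = 6 + 4 = 10
W- = 8 + 1.5 + 3 + 6 + 6 + 1.5 = 26
(Check: W+ + W- = 36 should equal n(n+1)/2 = 36.)
Step 4: Test statistic W = min(W+, W-) = 10.
Step 5: Ties in |d|, so use the tie-corrected normal approximation.
        E[W] = n(n+1)/4 = 8*9/4 = 18.
        Tie groups: |d|=1 (t=2), |d|=4 (t=3); sum(t^3 - t) = 30.
        Var[W] = n(n+1)(2n+1)/24 - sum(t^3-t)/48 = 1224/24 - 30/48 = 50.375.
        z = (W - E[W]) / sqrt(Var[W]) = (10 - 18) / 7.0975 = -1.1272.
        Two-sided p = 2*Phi(z) = 0.259678.
Step 6: alpha = 0.1. fail to reject H0.

W+ = 10, W- = 26, W = min = 10, p = 0.259678, fail to reject H0.


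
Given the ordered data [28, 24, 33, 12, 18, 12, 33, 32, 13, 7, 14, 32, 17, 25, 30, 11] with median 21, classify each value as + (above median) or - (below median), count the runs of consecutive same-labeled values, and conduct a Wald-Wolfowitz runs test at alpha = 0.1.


Step 1: Compute median = 21; label A = above, B = below.
Labels in order: AAABBBAABBBABAAB  (n_A = 8, n_B = 8)
Step 2: Count runs R = 8.
Step 3: Under H0 (random ordering), E[R] = 2*n_A*n_B/(n_A+n_B) + 1 = 2*8*8/16 + 1 = 9.0000.
        Var[R] = 2*n_A*n_B*(2*n_A*n_B - n_A - n_B) / ((n_A+n_B)^2 * (n_A+n_B-1)) = 14336/3840 = 3.7333.
        SD[R] = 1.9322.
Step 4: Continuity-corrected z = (R + 0.5 - E[R]) / SD[R] = (8 + 0.5 - 9.0000) / 1.9322 = -0.2588.
Step 5: Two-sided p-value via normal approximation = 2*(1 - Phi(|z|)) = 0.795809.
Step 6: alpha = 0.1. fail to reject H0.

R = 8, z = -0.2588, p = 0.795809, fail to reject H0.


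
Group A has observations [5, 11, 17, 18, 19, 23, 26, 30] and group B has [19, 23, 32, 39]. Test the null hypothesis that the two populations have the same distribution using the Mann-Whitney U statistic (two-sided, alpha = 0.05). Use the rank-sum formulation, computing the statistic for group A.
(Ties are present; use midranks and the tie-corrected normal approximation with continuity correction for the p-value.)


Step 1: Combine and sort all 12 observations; assign midranks.
sorted (value, group): (5,X), (11,X), (17,X), (18,X), (19,X), (19,Y), (23,X), (23,Y), (26,X), (30,X), (32,Y), (39,Y)
ranks: 5->1, 11->2, 17->3, 18->4, 19->5.5, 19->5.5, 23->7.5, 23->7.5, 26->9, 30->10, 32->11, 39->12
Step 2: Rank sum for X: R1 = 1 + 2 + 3 + 4 + 5.5 + 7.5 + 9 + 10 = 42.
Step 3: U_X = R1 - n1(n1+1)/2 = 42 - 8*9/2 = 42 - 36 = 6.
       U_Y = n1*n2 - U_X = 32 - 6 = 26.
Step 4: Ties are present, so use the tie-corrected normal approximation (with continuity correction) for the p-value.
Step 5: p-value = 0.105412; compare to alpha = 0.05. fail to reject H0.

U_X = 6, p = 0.105412, fail to reject H0 at alpha = 0.05.


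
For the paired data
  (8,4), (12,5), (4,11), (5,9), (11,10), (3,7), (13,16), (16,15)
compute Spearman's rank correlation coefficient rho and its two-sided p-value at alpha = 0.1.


Step 1: Rank x and y separately (midranks; no ties here).
rank(x): 8->4, 12->6, 4->2, 5->3, 11->5, 3->1, 13->7, 16->8
rank(y): 4->1, 5->2, 11->6, 9->4, 10->5, 7->3, 16->8, 15->7
Step 2: d_i = R_x(i) - R_y(i); compute d_i^2.
  (4-1)^2=9, (6-2)^2=16, (2-6)^2=16, (3-4)^2=1, (5-5)^2=0, (1-3)^2=4, (7-8)^2=1, (8-7)^2=1
sum(d^2) = 48.
Step 3: rho = 1 - 6*48 / (8*(8^2 - 1)) = 1 - 288/504 = 0.428571.
Step 4: Under H0, t = rho * sqrt((n-2)/(1-rho^2)) = 1.1619 ~ t(6).
Step 5: Two-sided p-value from the t-distribution with 6 df = 0.289403.
Step 6: alpha = 0.1. fail to reject H0.

rho = 0.4286, p = 0.289403, fail to reject H0 at alpha = 0.1.


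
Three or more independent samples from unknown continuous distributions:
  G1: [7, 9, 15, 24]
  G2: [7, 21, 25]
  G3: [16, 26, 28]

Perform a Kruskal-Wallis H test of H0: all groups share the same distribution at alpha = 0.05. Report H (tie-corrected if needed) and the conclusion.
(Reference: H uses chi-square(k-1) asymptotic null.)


Step 1: Combine all N = 10 observations and assign midranks.
sorted (value, group, rank): (7,G1,1.5), (7,G2,1.5), (9,G1,3), (15,G1,4), (16,G3,5), (21,G2,6), (24,G1,7), (25,G2,8), (26,G3,9), (28,G3,10)
Step 2: Sum ranks within each group.
R_1 = 15.5 (n_1 = 4)
R_2 = 15.5 (n_2 = 3)
R_3 = 24 (n_3 = 3)
Step 3: H = 12/(N(N+1)) * sum(R_i^2/n_i) - 3(N+1)
     = 12/(10*11) * (15.5^2/4 + 15.5^2/3 + 24^2/3) - 3*11
     = 0.109091 * 332.146 - 33
     = 3.234091.
Step 4: Ties present; correction factor C = 1 - 6/(10^3 - 10) = 0.993939. Corrected H = 3.234091 / 0.993939 = 3.253811.
Step 5: Under H0, H ~ chi^2(2); p-value = 0.196537.
Step 6: alpha = 0.05. fail to reject H0.

H = 3.2538, df = 2, p = 0.196537, fail to reject H0.


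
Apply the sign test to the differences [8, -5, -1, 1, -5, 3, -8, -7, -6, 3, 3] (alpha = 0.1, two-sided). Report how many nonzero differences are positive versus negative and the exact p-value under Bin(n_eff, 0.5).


Step 1: Discard zero differences. Original n = 11; n_eff = number of nonzero differences = 11.
Nonzero differences (with sign): +8, -5, -1, +1, -5, +3, -8, -7, -6, +3, +3
Step 2: Count signs: positive = 5, negative = 6.
Step 3: Under H0: P(positive) = 0.5, so the number of positives S ~ Bin(11, 0.5).
Step 4: Two-sided exact p-value = sum of Bin(11,0.5) probabilities at or below the observed probability = 1.000000.
Step 5: alpha = 0.1. fail to reject H0.

n_eff = 11, pos = 5, neg = 6, p = 1.000000, fail to reject H0.


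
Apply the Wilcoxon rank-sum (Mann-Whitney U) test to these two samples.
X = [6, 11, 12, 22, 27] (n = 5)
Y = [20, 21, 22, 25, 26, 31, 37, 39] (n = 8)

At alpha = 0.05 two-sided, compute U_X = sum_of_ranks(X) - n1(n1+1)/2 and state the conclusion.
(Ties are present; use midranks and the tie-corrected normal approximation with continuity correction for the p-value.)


Step 1: Combine and sort all 13 observations; assign midranks.
sorted (value, group): (6,X), (11,X), (12,X), (20,Y), (21,Y), (22,X), (22,Y), (25,Y), (26,Y), (27,X), (31,Y), (37,Y), (39,Y)
ranks: 6->1, 11->2, 12->3, 20->4, 21->5, 22->6.5, 22->6.5, 25->8, 26->9, 27->10, 31->11, 37->12, 39->13
Step 2: Rank sum for X: R1 = 1 + 2 + 3 + 6.5 + 10 = 22.5.
Step 3: U_X = R1 - n1(n1+1)/2 = 22.5 - 5*6/2 = 22.5 - 15 = 7.5.
       U_Y = n1*n2 - U_X = 40 - 7.5 = 32.5.
Step 4: Ties are present, so use the tie-corrected normal approximation (with continuity correction) for the p-value.
Step 5: p-value = 0.078571; compare to alpha = 0.05. fail to reject H0.

U_X = 7.5, p = 0.078571, fail to reject H0 at alpha = 0.05.


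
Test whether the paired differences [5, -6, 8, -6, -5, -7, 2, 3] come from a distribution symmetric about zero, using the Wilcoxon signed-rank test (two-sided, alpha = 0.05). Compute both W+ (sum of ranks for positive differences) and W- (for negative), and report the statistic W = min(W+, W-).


Step 1: Drop any zero differences (none here) and take |d_i|.
|d| = [5, 6, 8, 6, 5, 7, 2, 3]
Step 2: Midrank |d_i| (ties get averaged ranks).
ranks: |5|->3.5, |6|->5.5, |8|->8, |6|->5.5, |5|->3.5, |7|->7, |2|->1, |3|->2
Step 3: Attach original signs; sum ranks with positive sign and with negative sign.
W+ = 3.5 + 8 + 1 + 2 = 14.5
W- = 5.5 + 5.5 + 3.5 + 7 = 21.5
(Check: W+ + W- = 36 should equal n(n+1)/2 = 36.)
Step 4: Test statistic W = min(W+, W-) = 14.5.
Step 5: Ties in |d|, so use the tie-corrected normal approximation.
        E[W] = n(n+1)/4 = 8*9/4 = 18.
        Tie groups: |d|=5 (t=2), |d|=6 (t=2); sum(t^3 - t) = 12.
        Var[W] = n(n+1)(2n+1)/24 - sum(t^3-t)/48 = 1224/24 - 12/48 = 50.75.
        z = (W - E[W]) / sqrt(Var[W]) = (14.5 - 18) / 7.1239 = -0.4913.
        Two-sided p = 2*Phi(z) = 0.623212.
Step 6: alpha = 0.05. fail to reject H0.

W+ = 14.5, W- = 21.5, W = min = 14.5, p = 0.623212, fail to reject H0.


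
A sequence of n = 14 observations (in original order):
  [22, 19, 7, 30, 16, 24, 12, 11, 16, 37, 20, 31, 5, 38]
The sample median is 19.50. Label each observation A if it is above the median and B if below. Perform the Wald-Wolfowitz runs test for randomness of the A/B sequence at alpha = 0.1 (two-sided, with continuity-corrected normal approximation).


Step 1: Compute median = 19.50; label A = above, B = below.
Labels in order: ABBABABBBAAABA  (n_A = 7, n_B = 7)
Step 2: Count runs R = 9.
Step 3: Under H0 (random ordering), E[R] = 2*n_A*n_B/(n_A+n_B) + 1 = 2*7*7/14 + 1 = 8.0000.
        Var[R] = 2*n_A*n_B*(2*n_A*n_B - n_A - n_B) / ((n_A+n_B)^2 * (n_A+n_B-1)) = 8232/2548 = 3.2308.
        SD[R] = 1.7974.
Step 4: Continuity-corrected z = (R - 0.5 - E[R]) / SD[R] = (9 - 0.5 - 8.0000) / 1.7974 = 0.2782.
Step 5: Two-sided p-value via normal approximation = 2*(1 - Phi(|z|)) = 0.780879.
Step 6: alpha = 0.1. fail to reject H0.

R = 9, z = 0.2782, p = 0.780879, fail to reject H0.


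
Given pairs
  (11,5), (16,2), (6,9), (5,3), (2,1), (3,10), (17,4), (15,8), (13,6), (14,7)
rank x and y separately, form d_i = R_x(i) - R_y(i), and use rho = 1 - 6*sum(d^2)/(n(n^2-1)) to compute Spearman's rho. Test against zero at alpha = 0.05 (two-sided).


Step 1: Rank x and y separately (midranks; no ties here).
rank(x): 11->5, 16->9, 6->4, 5->3, 2->1, 3->2, 17->10, 15->8, 13->6, 14->7
rank(y): 5->5, 2->2, 9->9, 3->3, 1->1, 10->10, 4->4, 8->8, 6->6, 7->7
Step 2: d_i = R_x(i) - R_y(i); compute d_i^2.
  (5-5)^2=0, (9-2)^2=49, (4-9)^2=25, (3-3)^2=0, (1-1)^2=0, (2-10)^2=64, (10-4)^2=36, (8-8)^2=0, (6-6)^2=0, (7-7)^2=0
sum(d^2) = 174.
Step 3: rho = 1 - 6*174 / (10*(10^2 - 1)) = 1 - 1044/990 = -0.054545.
Step 4: Under H0, t = rho * sqrt((n-2)/(1-rho^2)) = -0.1545 ~ t(8).
Step 5: Two-sided p-value from the t-distribution with 8 df = 0.881036.
Step 6: alpha = 0.05. fail to reject H0.

rho = -0.0545, p = 0.881036, fail to reject H0 at alpha = 0.05.


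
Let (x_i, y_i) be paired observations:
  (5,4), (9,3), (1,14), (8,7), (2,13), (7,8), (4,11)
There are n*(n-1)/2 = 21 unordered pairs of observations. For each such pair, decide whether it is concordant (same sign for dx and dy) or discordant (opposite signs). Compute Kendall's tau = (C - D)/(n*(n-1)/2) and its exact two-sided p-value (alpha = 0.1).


Step 1: Enumerate the 21 unordered pairs (i,j) with i<j and classify each by sign(x_j-x_i) * sign(y_j-y_i).
  (1,2):dx=+4,dy=-1->D; (1,3):dx=-4,dy=+10->D; (1,4):dx=+3,dy=+3->C; (1,5):dx=-3,dy=+9->D
  (1,6):dx=+2,dy=+4->C; (1,7):dx=-1,dy=+7->D; (2,3):dx=-8,dy=+11->D; (2,4):dx=-1,dy=+4->D
  (2,5):dx=-7,dy=+10->D; (2,6):dx=-2,dy=+5->D; (2,7):dx=-5,dy=+8->D; (3,4):dx=+7,dy=-7->D
  (3,5):dx=+1,dy=-1->D; (3,6):dx=+6,dy=-6->D; (3,7):dx=+3,dy=-3->D; (4,5):dx=-6,dy=+6->D
  (4,6):dx=-1,dy=+1->D; (4,7):dx=-4,dy=+4->D; (5,6):dx=+5,dy=-5->D; (5,7):dx=+2,dy=-2->D
  (6,7):dx=-3,dy=+3->D
Step 2: C = 2, D = 19, total pairs = 21.
Step 3: tau = (C - D)/(n(n-1)/2) = (2 - 19)/21 = -0.809524.
Step 4: Exact two-sided p-value (enumerate n! = 5040 permutations of y under H0): p = 0.010714.
Step 5: alpha = 0.1. reject H0.

tau_b = -0.8095 (C=2, D=19), p = 0.010714, reject H0.


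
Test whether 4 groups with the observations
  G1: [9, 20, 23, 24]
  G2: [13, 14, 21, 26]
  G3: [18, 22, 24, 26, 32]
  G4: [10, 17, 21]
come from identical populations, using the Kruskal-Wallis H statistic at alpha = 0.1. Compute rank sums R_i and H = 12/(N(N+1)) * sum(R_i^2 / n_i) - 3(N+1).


Step 1: Combine all N = 16 observations and assign midranks.
sorted (value, group, rank): (9,G1,1), (10,G4,2), (13,G2,3), (14,G2,4), (17,G4,5), (18,G3,6), (20,G1,7), (21,G2,8.5), (21,G4,8.5), (22,G3,10), (23,G1,11), (24,G1,12.5), (24,G3,12.5), (26,G2,14.5), (26,G3,14.5), (32,G3,16)
Step 2: Sum ranks within each group.
R_1 = 31.5 (n_1 = 4)
R_2 = 30 (n_2 = 4)
R_3 = 59 (n_3 = 5)
R_4 = 15.5 (n_4 = 3)
Step 3: H = 12/(N(N+1)) * sum(R_i^2/n_i) - 3(N+1)
     = 12/(16*17) * (31.5^2/4 + 30^2/4 + 59^2/5 + 15.5^2/3) - 3*17
     = 0.044118 * 1249.35 - 51
     = 4.118199.
Step 4: Ties present; correction factor C = 1 - 18/(16^3 - 16) = 0.995588. Corrected H = 4.118199 / 0.995588 = 4.136448.
Step 5: Under H0, H ~ chi^2(3); p-value = 0.247102.
Step 6: alpha = 0.1. fail to reject H0.

H = 4.1364, df = 3, p = 0.247102, fail to reject H0.


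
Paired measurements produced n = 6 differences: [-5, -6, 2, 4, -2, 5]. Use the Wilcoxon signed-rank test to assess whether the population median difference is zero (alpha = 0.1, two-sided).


Step 1: Drop any zero differences (none here) and take |d_i|.
|d| = [5, 6, 2, 4, 2, 5]
Step 2: Midrank |d_i| (ties get averaged ranks).
ranks: |5|->4.5, |6|->6, |2|->1.5, |4|->3, |2|->1.5, |5|->4.5
Step 3: Attach original signs; sum ranks with positive sign and with negative sign.
W+ = 1.5 + 3 + 4.5 = 9
W- = 4.5 + 6 + 1.5 = 12
(Check: W+ + W- = 21 should equal n(n+1)/2 = 21.)
Step 4: Test statistic W = min(W+, W-) = 9.
Step 5: Ties in |d|, so use the tie-corrected normal approximation.
        E[W] = n(n+1)/4 = 6*7/4 = 10.5.
        Tie groups: |d|=2 (t=2), |d|=5 (t=2); sum(t^3 - t) = 12.
        Var[W] = n(n+1)(2n+1)/24 - sum(t^3-t)/48 = 546/24 - 12/48 = 22.5.
        z = (W - E[W]) / sqrt(Var[W]) = (9 - 10.5) / 4.7434 = -0.3162.
        Two-sided p = 2*Phi(z) = 0.751830.
Step 6: alpha = 0.1. fail to reject H0.

W+ = 9, W- = 12, W = min = 9, p = 0.751830, fail to reject H0.


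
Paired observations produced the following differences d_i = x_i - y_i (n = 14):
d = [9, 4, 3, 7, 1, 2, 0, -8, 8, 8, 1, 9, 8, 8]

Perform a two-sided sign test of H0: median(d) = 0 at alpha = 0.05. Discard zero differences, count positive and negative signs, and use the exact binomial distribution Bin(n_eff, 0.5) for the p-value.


Step 1: Discard zero differences. Original n = 14; n_eff = number of nonzero differences = 13.
Nonzero differences (with sign): +9, +4, +3, +7, +1, +2, -8, +8, +8, +1, +9, +8, +8
Step 2: Count signs: positive = 12, negative = 1.
Step 3: Under H0: P(positive) = 0.5, so the number of positives S ~ Bin(13, 0.5).
Step 4: Two-sided exact p-value = sum of Bin(13,0.5) probabilities at or below the observed probability = 0.003418.
Step 5: alpha = 0.05. reject H0.

n_eff = 13, pos = 12, neg = 1, p = 0.003418, reject H0.


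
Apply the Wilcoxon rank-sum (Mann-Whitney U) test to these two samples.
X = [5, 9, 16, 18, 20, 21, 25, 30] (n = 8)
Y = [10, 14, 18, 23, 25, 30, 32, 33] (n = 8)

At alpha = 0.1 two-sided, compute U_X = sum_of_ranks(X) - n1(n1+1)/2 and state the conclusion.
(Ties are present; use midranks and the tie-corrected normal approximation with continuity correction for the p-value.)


Step 1: Combine and sort all 16 observations; assign midranks.
sorted (value, group): (5,X), (9,X), (10,Y), (14,Y), (16,X), (18,X), (18,Y), (20,X), (21,X), (23,Y), (25,X), (25,Y), (30,X), (30,Y), (32,Y), (33,Y)
ranks: 5->1, 9->2, 10->3, 14->4, 16->5, 18->6.5, 18->6.5, 20->8, 21->9, 23->10, 25->11.5, 25->11.5, 30->13.5, 30->13.5, 32->15, 33->16
Step 2: Rank sum for X: R1 = 1 + 2 + 5 + 6.5 + 8 + 9 + 11.5 + 13.5 = 56.5.
Step 3: U_X = R1 - n1(n1+1)/2 = 56.5 - 8*9/2 = 56.5 - 36 = 20.5.
       U_Y = n1*n2 - U_X = 64 - 20.5 = 43.5.
Step 4: Ties are present, so use the tie-corrected normal approximation (with continuity correction) for the p-value.
Step 5: p-value = 0.246951; compare to alpha = 0.1. fail to reject H0.

U_X = 20.5, p = 0.246951, fail to reject H0 at alpha = 0.1.


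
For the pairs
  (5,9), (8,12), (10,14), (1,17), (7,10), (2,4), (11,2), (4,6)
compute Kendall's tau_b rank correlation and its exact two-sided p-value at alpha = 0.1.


Step 1: Enumerate the 28 unordered pairs (i,j) with i<j and classify each by sign(x_j-x_i) * sign(y_j-y_i).
  (1,2):dx=+3,dy=+3->C; (1,3):dx=+5,dy=+5->C; (1,4):dx=-4,dy=+8->D; (1,5):dx=+2,dy=+1->C
  (1,6):dx=-3,dy=-5->C; (1,7):dx=+6,dy=-7->D; (1,8):dx=-1,dy=-3->C; (2,3):dx=+2,dy=+2->C
  (2,4):dx=-7,dy=+5->D; (2,5):dx=-1,dy=-2->C; (2,6):dx=-6,dy=-8->C; (2,7):dx=+3,dy=-10->D
  (2,8):dx=-4,dy=-6->C; (3,4):dx=-9,dy=+3->D; (3,5):dx=-3,dy=-4->C; (3,6):dx=-8,dy=-10->C
  (3,7):dx=+1,dy=-12->D; (3,8):dx=-6,dy=-8->C; (4,5):dx=+6,dy=-7->D; (4,6):dx=+1,dy=-13->D
  (4,7):dx=+10,dy=-15->D; (4,8):dx=+3,dy=-11->D; (5,6):dx=-5,dy=-6->C; (5,7):dx=+4,dy=-8->D
  (5,8):dx=-3,dy=-4->C; (6,7):dx=+9,dy=-2->D; (6,8):dx=+2,dy=+2->C; (7,8):dx=-7,dy=+4->D
Step 2: C = 15, D = 13, total pairs = 28.
Step 3: tau = (C - D)/(n(n-1)/2) = (15 - 13)/28 = 0.071429.
Step 4: Exact two-sided p-value (enumerate n! = 40320 permutations of y under H0): p = 0.904861.
Step 5: alpha = 0.1. fail to reject H0.

tau_b = 0.0714 (C=15, D=13), p = 0.904861, fail to reject H0.


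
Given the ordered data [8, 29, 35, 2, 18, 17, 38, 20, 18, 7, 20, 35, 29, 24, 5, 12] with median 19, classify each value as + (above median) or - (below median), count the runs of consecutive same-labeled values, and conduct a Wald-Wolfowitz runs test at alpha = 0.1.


Step 1: Compute median = 19; label A = above, B = below.
Labels in order: BAABBBAABBAAAABB  (n_A = 8, n_B = 8)
Step 2: Count runs R = 7.
Step 3: Under H0 (random ordering), E[R] = 2*n_A*n_B/(n_A+n_B) + 1 = 2*8*8/16 + 1 = 9.0000.
        Var[R] = 2*n_A*n_B*(2*n_A*n_B - n_A - n_B) / ((n_A+n_B)^2 * (n_A+n_B-1)) = 14336/3840 = 3.7333.
        SD[R] = 1.9322.
Step 4: Continuity-corrected z = (R + 0.5 - E[R]) / SD[R] = (7 + 0.5 - 9.0000) / 1.9322 = -0.7763.
Step 5: Two-sided p-value via normal approximation = 2*(1 - Phi(|z|)) = 0.437558.
Step 6: alpha = 0.1. fail to reject H0.

R = 7, z = -0.7763, p = 0.437558, fail to reject H0.


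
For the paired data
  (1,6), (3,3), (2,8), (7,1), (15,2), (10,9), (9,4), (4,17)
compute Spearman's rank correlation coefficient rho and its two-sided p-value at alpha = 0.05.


Step 1: Rank x and y separately (midranks; no ties here).
rank(x): 1->1, 3->3, 2->2, 7->5, 15->8, 10->7, 9->6, 4->4
rank(y): 6->5, 3->3, 8->6, 1->1, 2->2, 9->7, 4->4, 17->8
Step 2: d_i = R_x(i) - R_y(i); compute d_i^2.
  (1-5)^2=16, (3-3)^2=0, (2-6)^2=16, (5-1)^2=16, (8-2)^2=36, (7-7)^2=0, (6-4)^2=4, (4-8)^2=16
sum(d^2) = 104.
Step 3: rho = 1 - 6*104 / (8*(8^2 - 1)) = 1 - 624/504 = -0.238095.
Step 4: Under H0, t = rho * sqrt((n-2)/(1-rho^2)) = -0.6005 ~ t(6).
Step 5: Two-sided p-value from the t-distribution with 6 df = 0.570156.
Step 6: alpha = 0.05. fail to reject H0.

rho = -0.2381, p = 0.570156, fail to reject H0 at alpha = 0.05.


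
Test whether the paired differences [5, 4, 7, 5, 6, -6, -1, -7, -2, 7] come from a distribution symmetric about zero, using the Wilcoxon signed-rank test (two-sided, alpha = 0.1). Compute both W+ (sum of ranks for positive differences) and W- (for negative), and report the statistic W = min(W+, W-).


Step 1: Drop any zero differences (none here) and take |d_i|.
|d| = [5, 4, 7, 5, 6, 6, 1, 7, 2, 7]
Step 2: Midrank |d_i| (ties get averaged ranks).
ranks: |5|->4.5, |4|->3, |7|->9, |5|->4.5, |6|->6.5, |6|->6.5, |1|->1, |7|->9, |2|->2, |7|->9
Step 3: Attach original signs; sum ranks with positive sign and with negative sign.
W+ = 4.5 + 3 + 9 + 4.5 + 6.5 + 9 = 36.5
W- = 6.5 + 1 + 9 + 2 = 18.5
(Check: W+ + W- = 55 should equal n(n+1)/2 = 55.)
Step 4: Test statistic W = min(W+, W-) = 18.5.
Step 5: Ties in |d|, so use the tie-corrected normal approximation.
        E[W] = n(n+1)/4 = 10*11/4 = 27.5.
        Tie groups: |d|=5 (t=2), |d|=6 (t=2), |d|=7 (t=3); sum(t^3 - t) = 36.
        Var[W] = n(n+1)(2n+1)/24 - sum(t^3-t)/48 = 2310/24 - 36/48 = 95.5.
        z = (W - E[W]) / sqrt(Var[W]) = (18.5 - 27.5) / 9.7724 = -0.9210.
        Two-sided p = 2*Phi(z) = 0.357071.
Step 6: alpha = 0.1. fail to reject H0.

W+ = 36.5, W- = 18.5, W = min = 18.5, p = 0.357071, fail to reject H0.


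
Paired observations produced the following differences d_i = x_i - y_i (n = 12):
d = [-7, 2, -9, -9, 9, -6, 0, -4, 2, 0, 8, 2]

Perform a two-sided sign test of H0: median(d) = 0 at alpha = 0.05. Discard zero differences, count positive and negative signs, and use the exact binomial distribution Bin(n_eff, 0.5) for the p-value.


Step 1: Discard zero differences. Original n = 12; n_eff = number of nonzero differences = 10.
Nonzero differences (with sign): -7, +2, -9, -9, +9, -6, -4, +2, +8, +2
Step 2: Count signs: positive = 5, negative = 5.
Step 3: Under H0: P(positive) = 0.5, so the number of positives S ~ Bin(10, 0.5).
Step 4: Two-sided exact p-value = sum of Bin(10,0.5) probabilities at or below the observed probability = 1.000000.
Step 5: alpha = 0.05. fail to reject H0.

n_eff = 10, pos = 5, neg = 5, p = 1.000000, fail to reject H0.


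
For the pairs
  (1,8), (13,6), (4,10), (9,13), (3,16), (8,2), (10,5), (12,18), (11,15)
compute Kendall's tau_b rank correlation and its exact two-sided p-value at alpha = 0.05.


Step 1: Enumerate the 36 unordered pairs (i,j) with i<j and classify each by sign(x_j-x_i) * sign(y_j-y_i).
  (1,2):dx=+12,dy=-2->D; (1,3):dx=+3,dy=+2->C; (1,4):dx=+8,dy=+5->C; (1,5):dx=+2,dy=+8->C
  (1,6):dx=+7,dy=-6->D; (1,7):dx=+9,dy=-3->D; (1,8):dx=+11,dy=+10->C; (1,9):dx=+10,dy=+7->C
  (2,3):dx=-9,dy=+4->D; (2,4):dx=-4,dy=+7->D; (2,5):dx=-10,dy=+10->D; (2,6):dx=-5,dy=-4->C
  (2,7):dx=-3,dy=-1->C; (2,8):dx=-1,dy=+12->D; (2,9):dx=-2,dy=+9->D; (3,4):dx=+5,dy=+3->C
  (3,5):dx=-1,dy=+6->D; (3,6):dx=+4,dy=-8->D; (3,7):dx=+6,dy=-5->D; (3,8):dx=+8,dy=+8->C
  (3,9):dx=+7,dy=+5->C; (4,5):dx=-6,dy=+3->D; (4,6):dx=-1,dy=-11->C; (4,7):dx=+1,dy=-8->D
  (4,8):dx=+3,dy=+5->C; (4,9):dx=+2,dy=+2->C; (5,6):dx=+5,dy=-14->D; (5,7):dx=+7,dy=-11->D
  (5,8):dx=+9,dy=+2->C; (5,9):dx=+8,dy=-1->D; (6,7):dx=+2,dy=+3->C; (6,8):dx=+4,dy=+16->C
  (6,9):dx=+3,dy=+13->C; (7,8):dx=+2,dy=+13->C; (7,9):dx=+1,dy=+10->C; (8,9):dx=-1,dy=-3->C
Step 2: C = 20, D = 16, total pairs = 36.
Step 3: tau = (C - D)/(n(n-1)/2) = (20 - 16)/36 = 0.111111.
Step 4: Exact two-sided p-value (enumerate n! = 362880 permutations of y under H0): p = 0.761414.
Step 5: alpha = 0.05. fail to reject H0.

tau_b = 0.1111 (C=20, D=16), p = 0.761414, fail to reject H0.


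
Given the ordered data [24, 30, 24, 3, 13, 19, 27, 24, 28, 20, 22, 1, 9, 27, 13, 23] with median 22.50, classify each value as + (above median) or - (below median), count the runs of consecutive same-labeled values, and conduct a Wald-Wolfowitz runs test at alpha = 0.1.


Step 1: Compute median = 22.50; label A = above, B = below.
Labels in order: AAABBBAAABBBBABA  (n_A = 8, n_B = 8)
Step 2: Count runs R = 7.
Step 3: Under H0 (random ordering), E[R] = 2*n_A*n_B/(n_A+n_B) + 1 = 2*8*8/16 + 1 = 9.0000.
        Var[R] = 2*n_A*n_B*(2*n_A*n_B - n_A - n_B) / ((n_A+n_B)^2 * (n_A+n_B-1)) = 14336/3840 = 3.7333.
        SD[R] = 1.9322.
Step 4: Continuity-corrected z = (R + 0.5 - E[R]) / SD[R] = (7 + 0.5 - 9.0000) / 1.9322 = -0.7763.
Step 5: Two-sided p-value via normal approximation = 2*(1 - Phi(|z|)) = 0.437558.
Step 6: alpha = 0.1. fail to reject H0.

R = 7, z = -0.7763, p = 0.437558, fail to reject H0.


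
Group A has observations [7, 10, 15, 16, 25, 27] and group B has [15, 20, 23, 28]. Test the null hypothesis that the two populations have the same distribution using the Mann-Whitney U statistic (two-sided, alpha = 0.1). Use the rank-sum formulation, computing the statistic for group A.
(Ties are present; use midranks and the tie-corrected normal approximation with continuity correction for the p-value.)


Step 1: Combine and sort all 10 observations; assign midranks.
sorted (value, group): (7,X), (10,X), (15,X), (15,Y), (16,X), (20,Y), (23,Y), (25,X), (27,X), (28,Y)
ranks: 7->1, 10->2, 15->3.5, 15->3.5, 16->5, 20->6, 23->7, 25->8, 27->9, 28->10
Step 2: Rank sum for X: R1 = 1 + 2 + 3.5 + 5 + 8 + 9 = 28.5.
Step 3: U_X = R1 - n1(n1+1)/2 = 28.5 - 6*7/2 = 28.5 - 21 = 7.5.
       U_Y = n1*n2 - U_X = 24 - 7.5 = 16.5.
Step 4: Ties are present, so use the tie-corrected normal approximation (with continuity correction) for the p-value.
Step 5: p-value = 0.392330; compare to alpha = 0.1. fail to reject H0.

U_X = 7.5, p = 0.392330, fail to reject H0 at alpha = 0.1.


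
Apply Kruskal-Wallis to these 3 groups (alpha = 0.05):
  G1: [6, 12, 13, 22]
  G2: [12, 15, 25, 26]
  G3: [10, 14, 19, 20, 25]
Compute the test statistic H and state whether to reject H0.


Step 1: Combine all N = 13 observations and assign midranks.
sorted (value, group, rank): (6,G1,1), (10,G3,2), (12,G1,3.5), (12,G2,3.5), (13,G1,5), (14,G3,6), (15,G2,7), (19,G3,8), (20,G3,9), (22,G1,10), (25,G2,11.5), (25,G3,11.5), (26,G2,13)
Step 2: Sum ranks within each group.
R_1 = 19.5 (n_1 = 4)
R_2 = 35 (n_2 = 4)
R_3 = 36.5 (n_3 = 5)
Step 3: H = 12/(N(N+1)) * sum(R_i^2/n_i) - 3(N+1)
     = 12/(13*14) * (19.5^2/4 + 35^2/4 + 36.5^2/5) - 3*14
     = 0.065934 * 667.763 - 42
     = 2.028297.
Step 4: Ties present; correction factor C = 1 - 12/(13^3 - 13) = 0.994505. Corrected H = 2.028297 / 0.994505 = 2.039503.
Step 5: Under H0, H ~ chi^2(2); p-value = 0.360685.
Step 6: alpha = 0.05. fail to reject H0.

H = 2.0395, df = 2, p = 0.360685, fail to reject H0.


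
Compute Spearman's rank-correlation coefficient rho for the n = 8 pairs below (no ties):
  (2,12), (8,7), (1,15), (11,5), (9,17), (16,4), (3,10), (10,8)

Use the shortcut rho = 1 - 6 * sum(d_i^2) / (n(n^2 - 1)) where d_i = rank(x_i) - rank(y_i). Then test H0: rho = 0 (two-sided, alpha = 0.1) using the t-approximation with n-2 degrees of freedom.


Step 1: Rank x and y separately (midranks; no ties here).
rank(x): 2->2, 8->4, 1->1, 11->7, 9->5, 16->8, 3->3, 10->6
rank(y): 12->6, 7->3, 15->7, 5->2, 17->8, 4->1, 10->5, 8->4
Step 2: d_i = R_x(i) - R_y(i); compute d_i^2.
  (2-6)^2=16, (4-3)^2=1, (1-7)^2=36, (7-2)^2=25, (5-8)^2=9, (8-1)^2=49, (3-5)^2=4, (6-4)^2=4
sum(d^2) = 144.
Step 3: rho = 1 - 6*144 / (8*(8^2 - 1)) = 1 - 864/504 = -0.714286.
Step 4: Under H0, t = rho * sqrt((n-2)/(1-rho^2)) = -2.5000 ~ t(6).
Step 5: Two-sided p-value from the t-distribution with 6 df = 0.046528.
Step 6: alpha = 0.1. reject H0.

rho = -0.7143, p = 0.046528, reject H0 at alpha = 0.1.


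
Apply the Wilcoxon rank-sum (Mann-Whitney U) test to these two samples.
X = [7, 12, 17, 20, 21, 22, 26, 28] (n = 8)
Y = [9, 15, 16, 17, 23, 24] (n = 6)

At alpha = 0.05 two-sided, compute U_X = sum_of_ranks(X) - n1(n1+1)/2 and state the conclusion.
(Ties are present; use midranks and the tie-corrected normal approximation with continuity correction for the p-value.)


Step 1: Combine and sort all 14 observations; assign midranks.
sorted (value, group): (7,X), (9,Y), (12,X), (15,Y), (16,Y), (17,X), (17,Y), (20,X), (21,X), (22,X), (23,Y), (24,Y), (26,X), (28,X)
ranks: 7->1, 9->2, 12->3, 15->4, 16->5, 17->6.5, 17->6.5, 20->8, 21->9, 22->10, 23->11, 24->12, 26->13, 28->14
Step 2: Rank sum for X: R1 = 1 + 3 + 6.5 + 8 + 9 + 10 + 13 + 14 = 64.5.
Step 3: U_X = R1 - n1(n1+1)/2 = 64.5 - 8*9/2 = 64.5 - 36 = 28.5.
       U_Y = n1*n2 - U_X = 48 - 28.5 = 19.5.
Step 4: Ties are present, so use the tie-corrected normal approximation (with continuity correction) for the p-value.
Step 5: p-value = 0.605180; compare to alpha = 0.05. fail to reject H0.

U_X = 28.5, p = 0.605180, fail to reject H0 at alpha = 0.05.


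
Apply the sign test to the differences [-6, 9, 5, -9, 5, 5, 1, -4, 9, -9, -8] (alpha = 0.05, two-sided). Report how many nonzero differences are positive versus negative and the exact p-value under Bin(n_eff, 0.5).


Step 1: Discard zero differences. Original n = 11; n_eff = number of nonzero differences = 11.
Nonzero differences (with sign): -6, +9, +5, -9, +5, +5, +1, -4, +9, -9, -8
Step 2: Count signs: positive = 6, negative = 5.
Step 3: Under H0: P(positive) = 0.5, so the number of positives S ~ Bin(11, 0.5).
Step 4: Two-sided exact p-value = sum of Bin(11,0.5) probabilities at or below the observed probability = 1.000000.
Step 5: alpha = 0.05. fail to reject H0.

n_eff = 11, pos = 6, neg = 5, p = 1.000000, fail to reject H0.


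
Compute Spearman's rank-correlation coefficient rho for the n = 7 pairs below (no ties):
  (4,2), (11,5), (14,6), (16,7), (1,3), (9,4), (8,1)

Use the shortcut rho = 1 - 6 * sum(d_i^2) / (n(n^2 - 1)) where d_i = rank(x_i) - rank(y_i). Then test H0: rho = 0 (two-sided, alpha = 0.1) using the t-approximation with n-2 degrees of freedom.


Step 1: Rank x and y separately (midranks; no ties here).
rank(x): 4->2, 11->5, 14->6, 16->7, 1->1, 9->4, 8->3
rank(y): 2->2, 5->5, 6->6, 7->7, 3->3, 4->4, 1->1
Step 2: d_i = R_x(i) - R_y(i); compute d_i^2.
  (2-2)^2=0, (5-5)^2=0, (6-6)^2=0, (7-7)^2=0, (1-3)^2=4, (4-4)^2=0, (3-1)^2=4
sum(d^2) = 8.
Step 3: rho = 1 - 6*8 / (7*(7^2 - 1)) = 1 - 48/336 = 0.857143.
Step 4: Under H0, t = rho * sqrt((n-2)/(1-rho^2)) = 3.7210 ~ t(5).
Step 5: Two-sided p-value from the t-distribution with 5 df = 0.013697.
Step 6: alpha = 0.1. reject H0.

rho = 0.8571, p = 0.013697, reject H0 at alpha = 0.1.


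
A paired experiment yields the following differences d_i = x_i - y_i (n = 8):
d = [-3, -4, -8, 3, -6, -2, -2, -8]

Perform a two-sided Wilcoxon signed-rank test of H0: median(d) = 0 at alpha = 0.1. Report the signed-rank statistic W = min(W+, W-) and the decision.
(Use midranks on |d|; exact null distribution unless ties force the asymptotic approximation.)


Step 1: Drop any zero differences (none here) and take |d_i|.
|d| = [3, 4, 8, 3, 6, 2, 2, 8]
Step 2: Midrank |d_i| (ties get averaged ranks).
ranks: |3|->3.5, |4|->5, |8|->7.5, |3|->3.5, |6|->6, |2|->1.5, |2|->1.5, |8|->7.5
Step 3: Attach original signs; sum ranks with positive sign and with negative sign.
W+ = 3.5 = 3.5
W- = 3.5 + 5 + 7.5 + 6 + 1.5 + 1.5 + 7.5 = 32.5
(Check: W+ + W- = 36 should equal n(n+1)/2 = 36.)
Step 4: Test statistic W = min(W+, W-) = 3.5.
Step 5: Ties in |d|, so use the tie-corrected normal approximation.
        E[W] = n(n+1)/4 = 8*9/4 = 18.
        Tie groups: |d|=2 (t=2), |d|=3 (t=2), |d|=8 (t=2); sum(t^3 - t) = 18.
        Var[W] = n(n+1)(2n+1)/24 - sum(t^3-t)/48 = 1224/24 - 18/48 = 50.625.
        z = (W - E[W]) / sqrt(Var[W]) = (3.5 - 18) / 7.1151 = -2.0379.
        Two-sided p = 2*Phi(z) = 0.041559.
Step 6: alpha = 0.1. reject H0.

W+ = 3.5, W- = 32.5, W = min = 3.5, p = 0.041559, reject H0.


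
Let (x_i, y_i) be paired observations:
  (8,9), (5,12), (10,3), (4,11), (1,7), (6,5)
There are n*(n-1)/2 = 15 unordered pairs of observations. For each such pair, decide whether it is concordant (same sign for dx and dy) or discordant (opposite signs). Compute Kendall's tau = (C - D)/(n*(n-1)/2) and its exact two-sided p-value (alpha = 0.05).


Step 1: Enumerate the 15 unordered pairs (i,j) with i<j and classify each by sign(x_j-x_i) * sign(y_j-y_i).
  (1,2):dx=-3,dy=+3->D; (1,3):dx=+2,dy=-6->D; (1,4):dx=-4,dy=+2->D; (1,5):dx=-7,dy=-2->C
  (1,6):dx=-2,dy=-4->C; (2,3):dx=+5,dy=-9->D; (2,4):dx=-1,dy=-1->C; (2,5):dx=-4,dy=-5->C
  (2,6):dx=+1,dy=-7->D; (3,4):dx=-6,dy=+8->D; (3,5):dx=-9,dy=+4->D; (3,6):dx=-4,dy=+2->D
  (4,5):dx=-3,dy=-4->C; (4,6):dx=+2,dy=-6->D; (5,6):dx=+5,dy=-2->D
Step 2: C = 5, D = 10, total pairs = 15.
Step 3: tau = (C - D)/(n(n-1)/2) = (5 - 10)/15 = -0.333333.
Step 4: Exact two-sided p-value (enumerate n! = 720 permutations of y under H0): p = 0.469444.
Step 5: alpha = 0.05. fail to reject H0.

tau_b = -0.3333 (C=5, D=10), p = 0.469444, fail to reject H0.


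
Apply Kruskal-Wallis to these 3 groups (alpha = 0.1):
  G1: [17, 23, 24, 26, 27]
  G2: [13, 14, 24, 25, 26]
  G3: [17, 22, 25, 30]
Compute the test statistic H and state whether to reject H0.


Step 1: Combine all N = 14 observations and assign midranks.
sorted (value, group, rank): (13,G2,1), (14,G2,2), (17,G1,3.5), (17,G3,3.5), (22,G3,5), (23,G1,6), (24,G1,7.5), (24,G2,7.5), (25,G2,9.5), (25,G3,9.5), (26,G1,11.5), (26,G2,11.5), (27,G1,13), (30,G3,14)
Step 2: Sum ranks within each group.
R_1 = 41.5 (n_1 = 5)
R_2 = 31.5 (n_2 = 5)
R_3 = 32 (n_3 = 4)
Step 3: H = 12/(N(N+1)) * sum(R_i^2/n_i) - 3(N+1)
     = 12/(14*15) * (41.5^2/5 + 31.5^2/5 + 32^2/4) - 3*15
     = 0.057143 * 798.9 - 45
     = 0.651429.
Step 4: Ties present; correction factor C = 1 - 24/(14^3 - 14) = 0.991209. Corrected H = 0.651429 / 0.991209 = 0.657206.
Step 5: Under H0, H ~ chi^2(2); p-value = 0.719929.
Step 6: alpha = 0.1. fail to reject H0.

H = 0.6572, df = 2, p = 0.719929, fail to reject H0.


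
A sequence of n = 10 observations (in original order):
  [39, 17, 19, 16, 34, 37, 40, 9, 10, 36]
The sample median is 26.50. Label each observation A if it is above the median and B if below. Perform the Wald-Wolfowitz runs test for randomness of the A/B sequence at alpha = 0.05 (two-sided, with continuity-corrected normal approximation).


Step 1: Compute median = 26.50; label A = above, B = below.
Labels in order: ABBBAAABBA  (n_A = 5, n_B = 5)
Step 2: Count runs R = 5.
Step 3: Under H0 (random ordering), E[R] = 2*n_A*n_B/(n_A+n_B) + 1 = 2*5*5/10 + 1 = 6.0000.
        Var[R] = 2*n_A*n_B*(2*n_A*n_B - n_A - n_B) / ((n_A+n_B)^2 * (n_A+n_B-1)) = 2000/900 = 2.2222.
        SD[R] = 1.4907.
Step 4: Continuity-corrected z = (R + 0.5 - E[R]) / SD[R] = (5 + 0.5 - 6.0000) / 1.4907 = -0.3354.
Step 5: Two-sided p-value via normal approximation = 2*(1 - Phi(|z|)) = 0.737316.
Step 6: alpha = 0.05. fail to reject H0.

R = 5, z = -0.3354, p = 0.737316, fail to reject H0.


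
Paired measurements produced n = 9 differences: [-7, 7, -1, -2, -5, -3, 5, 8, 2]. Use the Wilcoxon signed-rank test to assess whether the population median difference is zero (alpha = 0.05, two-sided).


Step 1: Drop any zero differences (none here) and take |d_i|.
|d| = [7, 7, 1, 2, 5, 3, 5, 8, 2]
Step 2: Midrank |d_i| (ties get averaged ranks).
ranks: |7|->7.5, |7|->7.5, |1|->1, |2|->2.5, |5|->5.5, |3|->4, |5|->5.5, |8|->9, |2|->2.5
Step 3: Attach original signs; sum ranks with positive sign and with negative sign.
W+ = 7.5 + 5.5 + 9 + 2.5 = 24.5
W- = 7.5 + 1 + 2.5 + 5.5 + 4 = 20.5
(Check: W+ + W- = 45 should equal n(n+1)/2 = 45.)
Step 4: Test statistic W = min(W+, W-) = 20.5.
Step 5: Ties in |d|, so use the tie-corrected normal approximation.
        E[W] = n(n+1)/4 = 9*10/4 = 22.5.
        Tie groups: |d|=2 (t=2), |d|=5 (t=2), |d|=7 (t=2); sum(t^3 - t) = 18.
        Var[W] = n(n+1)(2n+1)/24 - sum(t^3-t)/48 = 1710/24 - 18/48 = 70.875.
        z = (W - E[W]) / sqrt(Var[W]) = (20.5 - 22.5) / 8.4187 = -0.2376.
        Two-sided p = 2*Phi(z) = 0.812218.
Step 6: alpha = 0.05. fail to reject H0.

W+ = 24.5, W- = 20.5, W = min = 20.5, p = 0.812218, fail to reject H0.


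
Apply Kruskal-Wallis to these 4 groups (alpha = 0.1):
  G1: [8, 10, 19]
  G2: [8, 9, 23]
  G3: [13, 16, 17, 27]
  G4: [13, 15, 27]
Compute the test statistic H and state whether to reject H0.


Step 1: Combine all N = 13 observations and assign midranks.
sorted (value, group, rank): (8,G1,1.5), (8,G2,1.5), (9,G2,3), (10,G1,4), (13,G3,5.5), (13,G4,5.5), (15,G4,7), (16,G3,8), (17,G3,9), (19,G1,10), (23,G2,11), (27,G3,12.5), (27,G4,12.5)
Step 2: Sum ranks within each group.
R_1 = 15.5 (n_1 = 3)
R_2 = 15.5 (n_2 = 3)
R_3 = 35 (n_3 = 4)
R_4 = 25 (n_4 = 3)
Step 3: H = 12/(N(N+1)) * sum(R_i^2/n_i) - 3(N+1)
     = 12/(13*14) * (15.5^2/3 + 15.5^2/3 + 35^2/4 + 25^2/3) - 3*14
     = 0.065934 * 674.75 - 42
     = 2.489011.
Step 4: Ties present; correction factor C = 1 - 18/(13^3 - 13) = 0.991758. Corrected H = 2.489011 / 0.991758 = 2.509695.
Step 5: Under H0, H ~ chi^2(3); p-value = 0.473541.
Step 6: alpha = 0.1. fail to reject H0.

H = 2.5097, df = 3, p = 0.473541, fail to reject H0.


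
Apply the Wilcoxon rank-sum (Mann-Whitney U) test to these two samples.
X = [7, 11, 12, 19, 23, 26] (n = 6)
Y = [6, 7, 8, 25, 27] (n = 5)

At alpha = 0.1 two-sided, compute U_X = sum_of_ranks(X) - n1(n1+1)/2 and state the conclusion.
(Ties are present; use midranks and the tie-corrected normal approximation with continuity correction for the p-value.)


Step 1: Combine and sort all 11 observations; assign midranks.
sorted (value, group): (6,Y), (7,X), (7,Y), (8,Y), (11,X), (12,X), (19,X), (23,X), (25,Y), (26,X), (27,Y)
ranks: 6->1, 7->2.5, 7->2.5, 8->4, 11->5, 12->6, 19->7, 23->8, 25->9, 26->10, 27->11
Step 2: Rank sum for X: R1 = 2.5 + 5 + 6 + 7 + 8 + 10 = 38.5.
Step 3: U_X = R1 - n1(n1+1)/2 = 38.5 - 6*7/2 = 38.5 - 21 = 17.5.
       U_Y = n1*n2 - U_X = 30 - 17.5 = 12.5.
Step 4: Ties are present, so use the tie-corrected normal approximation (with continuity correction) for the p-value.
Step 5: p-value = 0.714379; compare to alpha = 0.1. fail to reject H0.

U_X = 17.5, p = 0.714379, fail to reject H0 at alpha = 0.1.
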